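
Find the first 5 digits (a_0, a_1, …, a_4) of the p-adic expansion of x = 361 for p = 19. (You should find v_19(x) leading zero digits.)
(a_0, …, a_4) = (0, 0, 1, 0, 0)

v_19(361) = 2, so a_0 = ... = a_1 = 0. Factor out: x = 19^2 · u with u = 1 a unit in ℤ_19. Expand u iteratively via a_{v+i} = u_i mod 19, u_{i+1} = (u_i − a_{v+i})/19:
  u_0 = 1;  a_2 = 1;  u_1 = (u_0 − 1)/19 = 0
  u_1 = 0;  a_3 = 0;  u_2 = (u_1 − 0)/19 = 0
  u_2 = 0;  a_4 = 0;  u_3 = (u_2 − 0)/19 = 0
Digits: (0, 0, 1, 0, 0).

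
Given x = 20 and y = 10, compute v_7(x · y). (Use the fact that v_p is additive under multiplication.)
v_7(200) = 0

v_p(x) = 0 (factor: 20 = 7^0 · 20); v_p(y) = 0 (factor: 10 = 7^0 · 10). Additivity: v_p(xy) = v_p(x) + v_p(y) = 0 + 0 = 0. (Direct check: xy = 200 = 7^0 · (200).)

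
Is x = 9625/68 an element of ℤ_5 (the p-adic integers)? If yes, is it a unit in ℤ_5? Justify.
x ∈ ℤ_5 but not a unit; v_5(x) = 3 > 0

ℤ_5 = {x ∈ ℚ_5 : v_5(x) ≥ 0} and ℤ_5^× = {x ∈ ℤ_5 : v_5(x) = 0}. Here v_5(9625/68) = v_5(num) − v_5(den) = 3; compare against these criteria.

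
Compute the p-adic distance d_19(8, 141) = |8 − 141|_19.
d_19(8, 141) = 1/19

Step 1 — x − y = 8 − 141 = -133. Step 2 — v_19(-133) = 1 (factor: -133 = −(19^1 · 7); the sign does not affect v_p). Step 3 — |x − y|_19 = 19^{-1} = 1/19.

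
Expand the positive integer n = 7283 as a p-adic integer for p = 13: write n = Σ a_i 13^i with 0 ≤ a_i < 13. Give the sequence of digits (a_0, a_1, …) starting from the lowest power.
(a_0, a_1, …) = (3, 1, 4, 3)

Repeated division by 13 gives the digits low-to-high: 7283 = 3 + 1·13^1 + 4·13^2 + 3·13^3. Digit sequence: (3, 1, 4, 3).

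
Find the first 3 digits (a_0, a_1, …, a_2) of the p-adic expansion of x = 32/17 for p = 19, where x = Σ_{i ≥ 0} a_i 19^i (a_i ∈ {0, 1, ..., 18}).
(a_0, …, a_2) = (3, 10, 14)

v_19(32/17) = 0 (numerator and denominator both coprime to 19), so x ∈ ℤ_19^×. Compute digits iteratively via a_i = x_i mod 19, x_{i+1} = (x_i − a_i)/19, with x_0 = x:
  x_0 = 32/17;  a_0 = 3;  x_1 = (x_0 − 3)/19 = -1/17
  x_1 = -1/17;  a_1 = 10;  x_2 = (x_1 − 10)/19 = -9/17
  x_2 = -9/17;  a_2 = 14;  x_3 = (x_2 − 14)/19 = -13/17
Digits: (3, 10, 14).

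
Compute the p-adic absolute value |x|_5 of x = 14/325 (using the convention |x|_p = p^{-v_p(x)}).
|14/325|_5 = 25

Step 1 — compute v_5(x) by factoring powers of 5 out of the numerator and denominator: v_5(14/325) = -2. Step 2 — apply |x|_p = p^{-v_p(x)} = 5^{2} = 25.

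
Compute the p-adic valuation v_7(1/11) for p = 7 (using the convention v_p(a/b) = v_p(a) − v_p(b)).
v_7(1/11) = 0

Factor powers of 7 from the numerator and denominator of the reduced fraction: 1 = 7^0 · 1 and 11 = 7^0 · 11. Apply v_p(a/b) = v_p(a) − v_p(b): v_7(1/11) = 0 − 0 = 0.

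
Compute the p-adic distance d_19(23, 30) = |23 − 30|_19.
d_19(23, 30) = 1

Step 1 — x − y = 23 − 30 = -7. Step 2 — v_19(-7) = 0 (factor: -7 = −(19^0 · 7); the sign does not affect v_p). Step 3 — |x − y|_19 = 19^{0} = 1.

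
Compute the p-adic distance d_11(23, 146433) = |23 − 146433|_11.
d_11(23, 146433) = 1/14641

Step 1 — x − y = 23 − 146433 = -146410. Step 2 — v_11(-146410) = 4 (factor: -146410 = −(11^4 · 10); the sign does not affect v_p). Step 3 — |x − y|_11 = 11^{-4} = 1/14641.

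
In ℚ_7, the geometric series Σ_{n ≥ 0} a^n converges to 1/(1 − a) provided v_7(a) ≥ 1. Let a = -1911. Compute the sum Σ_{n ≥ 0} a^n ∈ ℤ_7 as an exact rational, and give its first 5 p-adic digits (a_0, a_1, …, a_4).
Σ a^n = 1/(1 − a) = 1/1912;  first 5 digits = (1, 0, 3, 1, 1)

v_7(a) = 2 ≥ 1, so the series converges in ℤ_7 to 1/(1 − a) = 1/(1 − (-1911)) = 1/1912. Expand this rational in ℤ_7: compute digits iteratively via d_i = x_i mod 7, x_{i+1} = (x_i − d_i)/7. The first 5 digits are (1, 0, 3, 1, 1).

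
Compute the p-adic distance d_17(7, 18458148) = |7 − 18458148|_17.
d_17(7, 18458148) = 1/1419857

Step 1 — x − y = 7 − 18458148 = -18458141. Step 2 — v_17(-18458141) = 5 (factor: -18458141 = −(17^5 · 13); the sign does not affect v_p). Step 3 — |x − y|_17 = 17^{-5} = 1/1419857.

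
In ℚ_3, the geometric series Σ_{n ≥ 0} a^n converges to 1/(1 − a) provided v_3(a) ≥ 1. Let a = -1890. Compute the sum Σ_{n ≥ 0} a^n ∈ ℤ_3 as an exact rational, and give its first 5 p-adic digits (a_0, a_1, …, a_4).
Σ a^n = 1/(1 − a) = 1/1891;  first 5 digits = (1, 0, 0, 2, 0)

v_3(a) = 3 ≥ 1, so the series converges in ℤ_3 to 1/(1 − a) = 1/(1 − (-1890)) = 1/1891. Expand this rational in ℤ_3: compute digits iteratively via d_i = x_i mod 3, x_{i+1} = (x_i − d_i)/3. The first 5 digits are (1, 0, 0, 2, 0).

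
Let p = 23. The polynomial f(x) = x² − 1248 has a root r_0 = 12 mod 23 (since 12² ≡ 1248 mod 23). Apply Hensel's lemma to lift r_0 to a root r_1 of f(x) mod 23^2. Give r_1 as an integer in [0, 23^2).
r_1 = 58 (mod 529)

Hensel's recurrence: r_{i+1} = r_i − f(r_i)·(f′(r_i))^{-1} mod 23^{i+2}, with f′(x) = 2x. Iterate:
  r_0 = 12 (mod 23)
  r_1 = 58 (mod 529)
Final: r_1 = 58, and one checks f(r_1) ≡ 0 mod 23^2.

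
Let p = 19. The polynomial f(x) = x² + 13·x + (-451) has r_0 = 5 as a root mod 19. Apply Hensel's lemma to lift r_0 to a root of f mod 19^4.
r_3 = 56682 (mod 130321)

Hensel: r_{i+1} = r_i − f(r_i)·(f′(r_i))^{-1} mod 19^{i+2}, f′(x) = 2x + 13. Iterate:
  r_0 = 5 (mod 19)
  r_1 = 5 (mod 361)
  r_2 = 1810 (mod 6859)
  r_3 = 56682 (mod 130321)
Final: r = 56682 satisfies f(r) ≡ 0 mod 19^4.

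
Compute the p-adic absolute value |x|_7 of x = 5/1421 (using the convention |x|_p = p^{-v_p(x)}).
|5/1421|_7 = 49

Step 1 — compute v_7(x) by factoring powers of 7 out of the numerator and denominator: v_7(5/1421) = -2. Step 2 — apply |x|_p = p^{-v_p(x)} = 7^{2} = 49.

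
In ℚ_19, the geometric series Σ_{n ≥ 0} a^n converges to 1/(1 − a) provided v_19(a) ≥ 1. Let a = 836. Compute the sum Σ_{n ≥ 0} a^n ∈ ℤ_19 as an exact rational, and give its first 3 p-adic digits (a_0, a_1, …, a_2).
Σ a^n = 1/(1 − a) = -1/835;  first 3 digits = (1, 6, 0)

v_19(a) = 1 ≥ 1, so the series converges in ℤ_19 to 1/(1 − a) = 1/(1 − 836) = -1/835. Expand this rational in ℤ_19: compute digits iteratively via d_i = x_i mod 19, x_{i+1} = (x_i − d_i)/19. The first 3 digits are (1, 6, 0).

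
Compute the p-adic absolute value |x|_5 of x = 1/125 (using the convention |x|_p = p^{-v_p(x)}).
|1/125|_5 = 125

Step 1 — compute v_5(x) by factoring powers of 5 out of the numerator and denominator: v_5(1/125) = -3. Step 2 — apply |x|_p = p^{-v_p(x)} = 5^{3} = 125.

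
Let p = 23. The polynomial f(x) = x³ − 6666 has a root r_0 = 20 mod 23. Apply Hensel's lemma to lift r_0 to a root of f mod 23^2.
r_1 = 480 (mod 529)

Hensel: r_{i+1} = r_i − f(r_i)/f′(r_i) mod 23^{i+2}, where f′(x) = 3x². Iterate:
  r_0 = 20 (mod 23)
  r_1 = 480 (mod 529)
Final: r = 480 with f(r) ≡ 0 mod 23^2.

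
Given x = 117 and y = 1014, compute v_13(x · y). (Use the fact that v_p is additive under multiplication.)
v_13(118638) = 3

v_p(x) = 1 (factor: 117 = 13^1 · 9); v_p(y) = 2 (factor: 1014 = 13^2 · 6). Additivity: v_p(xy) = v_p(x) + v_p(y) = 1 + 2 = 3. (Direct check: xy = 118638 = 13^3 · (54).)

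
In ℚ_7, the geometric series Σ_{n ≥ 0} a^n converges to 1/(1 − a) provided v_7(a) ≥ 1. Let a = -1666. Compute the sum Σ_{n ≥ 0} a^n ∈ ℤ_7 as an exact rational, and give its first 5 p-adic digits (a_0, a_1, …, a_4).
Σ a^n = 1/(1 − a) = 1/1667;  first 5 digits = (1, 0, 1, 2, 0)

v_7(a) = 2 ≥ 1, so the series converges in ℤ_7 to 1/(1 − a) = 1/(1 − (-1666)) = 1/1667. Expand this rational in ℤ_7: compute digits iteratively via d_i = x_i mod 7, x_{i+1} = (x_i − d_i)/7. The first 5 digits are (1, 0, 1, 2, 0).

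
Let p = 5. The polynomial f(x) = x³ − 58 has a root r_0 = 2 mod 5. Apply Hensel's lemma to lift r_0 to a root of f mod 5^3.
r_2 = 27 (mod 125)

Hensel: r_{i+1} = r_i − f(r_i)/f′(r_i) mod 5^{i+2}, where f′(x) = 3x². Iterate:
  r_0 = 2 (mod 5)
  r_1 = 2 (mod 25)
  r_2 = 27 (mod 125)
Final: r = 27 with f(r) ≡ 0 mod 5^3.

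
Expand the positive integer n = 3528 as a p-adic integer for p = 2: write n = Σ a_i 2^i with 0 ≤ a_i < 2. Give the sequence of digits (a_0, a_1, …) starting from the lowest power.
(a_0, a_1, …) = (0, 0, 0, 1, 0, 0, 1, 1, 1, 0, 1, 1)

Repeated division by 2 gives the digits low-to-high: 3528 = 1·2^3 + 1·2^6 + 1·2^7 + 1·2^8 + 1·2^10 + 1·2^11. Digit sequence: (0, 0, 0, 1, 0, 0, 1, 1, 1, 0, 1, 1).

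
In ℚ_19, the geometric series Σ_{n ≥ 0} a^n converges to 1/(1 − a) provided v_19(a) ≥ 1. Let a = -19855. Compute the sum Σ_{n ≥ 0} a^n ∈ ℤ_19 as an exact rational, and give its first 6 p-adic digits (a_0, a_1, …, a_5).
Σ a^n = 1/(1 − a) = 1/19856;  first 6 digits = (1, 0, 2, 16, 3, 7)

v_19(a) = 2 ≥ 1, so the series converges in ℤ_19 to 1/(1 − a) = 1/(1 − (-19855)) = 1/19856. Expand this rational in ℤ_19: compute digits iteratively via d_i = x_i mod 19, x_{i+1} = (x_i − d_i)/19. The first 6 digits are (1, 0, 2, 16, 3, 7).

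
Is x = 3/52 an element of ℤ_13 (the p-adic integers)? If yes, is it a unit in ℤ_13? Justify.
x ∉ ℤ_13 (v_13(x) = -1 < 0)

ℤ_13 = {x ∈ ℚ_13 : v_13(x) ≥ 0} and ℤ_13^× = {x ∈ ℤ_13 : v_13(x) = 0}. Here v_13(3/52) = v_13(num) − v_13(den) = -1; compare against these criteria.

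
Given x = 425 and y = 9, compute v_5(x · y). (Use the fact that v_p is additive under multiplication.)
v_5(3825) = 2

v_p(x) = 2 (factor: 425 = 5^2 · 17); v_p(y) = 0 (factor: 9 = 5^0 · 9). Additivity: v_p(xy) = v_p(x) + v_p(y) = 2 + 0 = 2. (Direct check: xy = 3825 = 5^2 · (153).)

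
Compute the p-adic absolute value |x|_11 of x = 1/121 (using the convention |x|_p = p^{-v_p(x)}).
|1/121|_11 = 121

Step 1 — compute v_11(x) by factoring powers of 11 out of the numerator and denominator: v_11(1/121) = -2. Step 2 — apply |x|_p = p^{-v_p(x)} = 11^{2} = 121.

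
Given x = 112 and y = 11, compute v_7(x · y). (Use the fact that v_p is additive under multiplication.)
v_7(1232) = 1

v_p(x) = 1 (factor: 112 = 7^1 · 16); v_p(y) = 0 (factor: 11 = 7^0 · 11). Additivity: v_p(xy) = v_p(x) + v_p(y) = 1 + 0 = 1. (Direct check: xy = 1232 = 7^1 · (176).)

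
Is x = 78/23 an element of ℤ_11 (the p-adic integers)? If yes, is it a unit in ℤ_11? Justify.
x ∈ ℤ_11^× (unit); v_11(x) = 0

ℤ_11 = {x ∈ ℚ_11 : v_11(x) ≥ 0} and ℤ_11^× = {x ∈ ℤ_11 : v_11(x) = 0}. Here v_11(78/23) = v_11(num) − v_11(den) = 0; compare against these criteria.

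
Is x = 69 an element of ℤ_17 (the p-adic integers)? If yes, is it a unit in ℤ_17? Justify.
x ∈ ℤ_17^× (unit); v_17(x) = 0

ℤ_17 = {x ∈ ℚ_17 : v_17(x) ≥ 0} and ℤ_17^× = {x ∈ ℤ_17 : v_17(x) = 0}. Here v_17(69) = v_17(num) − v_17(den) = 0; compare against these criteria.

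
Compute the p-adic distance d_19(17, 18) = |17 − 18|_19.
d_19(17, 18) = 1

Step 1 — x − y = 17 − 18 = -1. Step 2 — v_19(-1) = 0 (factor: -1 = −(19^0 · 1); the sign does not affect v_p). Step 3 — |x − y|_19 = 19^{0} = 1.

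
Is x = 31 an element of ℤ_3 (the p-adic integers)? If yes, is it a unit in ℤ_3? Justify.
x ∈ ℤ_3^× (unit); v_3(x) = 0

ℤ_3 = {x ∈ ℚ_3 : v_3(x) ≥ 0} and ℤ_3^× = {x ∈ ℤ_3 : v_3(x) = 0}. Here v_3(31) = v_3(num) − v_3(den) = 0; compare against these criteria.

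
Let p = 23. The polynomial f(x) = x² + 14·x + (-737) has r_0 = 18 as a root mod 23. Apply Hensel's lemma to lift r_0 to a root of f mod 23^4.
r_3 = 2042 (mod 279841)

Hensel: r_{i+1} = r_i − f(r_i)·(f′(r_i))^{-1} mod 23^{i+2}, f′(x) = 2x + 14. Iterate:
  r_0 = 18 (mod 23)
  r_1 = 455 (mod 529)
  r_2 = 2042 (mod 12167)
  r_3 = 2042 (mod 279841)
Final: r = 2042 satisfies f(r) ≡ 0 mod 23^4.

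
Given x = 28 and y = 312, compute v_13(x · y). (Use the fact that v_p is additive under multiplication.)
v_13(8736) = 1

v_p(x) = 0 (factor: 28 = 13^0 · 28); v_p(y) = 1 (factor: 312 = 13^1 · 24). Additivity: v_p(xy) = v_p(x) + v_p(y) = 0 + 1 = 1. (Direct check: xy = 8736 = 13^1 · (672).)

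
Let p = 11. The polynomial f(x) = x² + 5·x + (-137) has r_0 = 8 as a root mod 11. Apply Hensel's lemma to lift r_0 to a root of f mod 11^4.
r_3 = 13648 (mod 14641)

Hensel: r_{i+1} = r_i − f(r_i)·(f′(r_i))^{-1} mod 11^{i+2}, f′(x) = 2x + 5. Iterate:
  r_0 = 8 (mod 11)
  r_1 = 96 (mod 121)
  r_2 = 338 (mod 1331)
  r_3 = 13648 (mod 14641)
Final: r = 13648 satisfies f(r) ≡ 0 mod 11^4.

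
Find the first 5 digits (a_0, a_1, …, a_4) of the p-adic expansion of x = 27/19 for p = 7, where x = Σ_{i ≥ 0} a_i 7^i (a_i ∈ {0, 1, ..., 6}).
(a_0, …, a_4) = (4, 0, 4, 2, 0)

v_7(27/19) = 0 (numerator and denominator both coprime to 7), so x ∈ ℤ_7^×. Compute digits iteratively via a_i = x_i mod 7, x_{i+1} = (x_i − a_i)/7, with x_0 = x:
  x_0 = 27/19;  a_0 = 4;  x_1 = (x_0 − 4)/7 = -7/19
  x_1 = -7/19;  a_1 = 0;  x_2 = (x_1 − 0)/7 = -1/19
  x_2 = -1/19;  a_2 = 4;  x_3 = (x_2 − 4)/7 = -11/19
  x_3 = -11/19;  a_3 = 2;  x_4 = (x_3 − 2)/7 = -7/19
  x_4 = -7/19;  a_4 = 0;  x_5 = (x_4 − 0)/7 = -1/19
Digits: (4, 0, 4, 2, 0).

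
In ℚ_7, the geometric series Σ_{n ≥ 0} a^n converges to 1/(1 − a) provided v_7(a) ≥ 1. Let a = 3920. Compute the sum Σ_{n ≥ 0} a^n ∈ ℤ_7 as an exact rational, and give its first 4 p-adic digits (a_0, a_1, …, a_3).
Σ a^n = 1/(1 − a) = -1/3919;  first 4 digits = (1, 0, 3, 4)

v_7(a) = 2 ≥ 1, so the series converges in ℤ_7 to 1/(1 − a) = 1/(1 − 3920) = -1/3919. Expand this rational in ℤ_7: compute digits iteratively via d_i = x_i mod 7, x_{i+1} = (x_i − d_i)/7. The first 4 digits are (1, 0, 3, 4).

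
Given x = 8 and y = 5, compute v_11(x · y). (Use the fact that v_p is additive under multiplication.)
v_11(40) = 0

v_p(x) = 0 (factor: 8 = 11^0 · 8); v_p(y) = 0 (factor: 5 = 11^0 · 5). Additivity: v_p(xy) = v_p(x) + v_p(y) = 0 + 0 = 0. (Direct check: xy = 40 = 11^0 · (40).)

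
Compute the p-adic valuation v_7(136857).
v_7(136857) = 4

v_7(n) is the largest exponent k such that 7^k divides n. Factor out: 136857 = 7^4 · 57. (Sign doesn't affect v_p.) So v_7(136857) = 4.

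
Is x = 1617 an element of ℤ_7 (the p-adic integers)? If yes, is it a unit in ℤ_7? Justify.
x ∈ ℤ_7 but not a unit; v_7(x) = 2 > 0

ℤ_7 = {x ∈ ℚ_7 : v_7(x) ≥ 0} and ℤ_7^× = {x ∈ ℤ_7 : v_7(x) = 0}. Here v_7(1617) = v_7(num) − v_7(den) = 2; compare against these criteria.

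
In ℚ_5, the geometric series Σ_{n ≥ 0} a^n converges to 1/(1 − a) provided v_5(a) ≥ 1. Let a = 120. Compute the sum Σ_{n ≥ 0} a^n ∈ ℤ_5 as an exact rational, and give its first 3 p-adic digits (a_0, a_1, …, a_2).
Σ a^n = 1/(1 − a) = -1/119;  first 3 digits = (1, 4, 0)

v_5(a) = 1 ≥ 1, so the series converges in ℤ_5 to 1/(1 − a) = 1/(1 − 120) = -1/119. Expand this rational in ℤ_5: compute digits iteratively via d_i = x_i mod 5, x_{i+1} = (x_i − d_i)/5. The first 3 digits are (1, 4, 0).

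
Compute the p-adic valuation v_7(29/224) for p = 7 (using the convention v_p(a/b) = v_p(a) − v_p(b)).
v_7(29/224) = -1

Factor powers of 7 from the numerator and denominator of the reduced fraction: 29 = 7^0 · 29 and 224 = 7^1 · 32. Apply v_p(a/b) = v_p(a) − v_p(b): v_7(29/224) = 0 − 1 = -1.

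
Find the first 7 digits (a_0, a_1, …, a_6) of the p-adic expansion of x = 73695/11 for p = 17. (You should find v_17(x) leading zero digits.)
(a_0, …, a_6) = (0, 0, 0, 6, 9, 1, 3)

v_17(73695/11) = 3, so a_0 = ... = a_2 = 0. Factor out: x = 17^3 · u with u = 15/11 a unit in ℤ_17. Expand u iteratively via a_{v+i} = u_i mod 17, u_{i+1} = (u_i − a_{v+i})/17:
  u_0 = 15/11;  a_3 = 6;  u_1 = (u_0 − 6)/17 = -3/11
  u_1 = -3/11;  a_4 = 9;  u_2 = (u_1 − 9)/17 = -6/11
  u_2 = -6/11;  a_5 = 1;  u_3 = (u_2 − 1)/17 = -1/11
  u_3 = -1/11;  a_6 = 3;  u_4 = (u_3 − 3)/17 = -2/11
Digits: (0, 0, 0, 6, 9, 1, 3).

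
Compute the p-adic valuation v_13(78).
v_13(78) = 1

v_13(n) is the largest exponent k such that 13^k divides n. Factor out: 78 = 13^1 · 6. (Sign doesn't affect v_p.) So v_13(78) = 1.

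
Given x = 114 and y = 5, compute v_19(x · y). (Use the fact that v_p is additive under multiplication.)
v_19(570) = 1

v_p(x) = 1 (factor: 114 = 19^1 · 6); v_p(y) = 0 (factor: 5 = 19^0 · 5). Additivity: v_p(xy) = v_p(x) + v_p(y) = 1 + 0 = 1. (Direct check: xy = 570 = 19^1 · (30).)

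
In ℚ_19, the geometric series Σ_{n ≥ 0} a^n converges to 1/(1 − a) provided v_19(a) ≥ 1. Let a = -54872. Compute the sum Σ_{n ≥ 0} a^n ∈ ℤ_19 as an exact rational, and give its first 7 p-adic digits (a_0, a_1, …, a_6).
Σ a^n = 1/(1 − a) = 1/54873;  first 7 digits = (1, 0, 0, 11, 18, 18, 6)

v_19(a) = 3 ≥ 1, so the series converges in ℤ_19 to 1/(1 − a) = 1/(1 − (-54872)) = 1/54873. Expand this rational in ℤ_19: compute digits iteratively via d_i = x_i mod 19, x_{i+1} = (x_i − d_i)/19. The first 7 digits are (1, 0, 0, 11, 18, 18, 6).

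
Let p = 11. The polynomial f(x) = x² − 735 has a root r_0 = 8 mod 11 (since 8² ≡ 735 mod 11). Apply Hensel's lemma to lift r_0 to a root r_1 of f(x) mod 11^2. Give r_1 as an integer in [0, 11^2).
r_1 = 118 (mod 121)

Hensel's recurrence: r_{i+1} = r_i − f(r_i)·(f′(r_i))^{-1} mod 11^{i+2}, with f′(x) = 2x. Iterate:
  r_0 = 8 (mod 11)
  r_1 = 118 (mod 121)
Final: r_1 = 118, and one checks f(r_1) ≡ 0 mod 11^2.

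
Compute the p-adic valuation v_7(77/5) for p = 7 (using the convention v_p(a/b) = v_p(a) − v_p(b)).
v_7(77/5) = 1

Factor powers of 7 from the numerator and denominator of the reduced fraction: 77 = 7^1 · 11 and 5 = 7^0 · 5. Apply v_p(a/b) = v_p(a) − v_p(b): v_7(77/5) = 1 − 0 = 1.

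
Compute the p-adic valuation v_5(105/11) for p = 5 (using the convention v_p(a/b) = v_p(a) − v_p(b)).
v_5(105/11) = 1

Factor powers of 5 from the numerator and denominator of the reduced fraction: 105 = 5^1 · 21 and 11 = 5^0 · 11. Apply v_p(a/b) = v_p(a) − v_p(b): v_5(105/11) = 1 − 0 = 1.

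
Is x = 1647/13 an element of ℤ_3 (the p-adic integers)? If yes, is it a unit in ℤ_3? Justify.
x ∈ ℤ_3 but not a unit; v_3(x) = 3 > 0

ℤ_3 = {x ∈ ℚ_3 : v_3(x) ≥ 0} and ℤ_3^× = {x ∈ ℤ_3 : v_3(x) = 0}. Here v_3(1647/13) = v_3(num) − v_3(den) = 3; compare against these criteria.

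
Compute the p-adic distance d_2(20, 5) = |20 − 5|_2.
d_2(20, 5) = 1

Step 1 — x − y = 20 − 5 = 15. Step 2 — v_2(15) = 0 (factor: 15 = (2^0 · 15); the sign does not affect v_p). Step 3 — |x − y|_2 = 2^{0} = 1.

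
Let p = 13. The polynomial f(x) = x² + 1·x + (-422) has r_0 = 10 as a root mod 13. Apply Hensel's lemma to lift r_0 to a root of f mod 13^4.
r_3 = 894 (mod 28561)

Hensel: r_{i+1} = r_i − f(r_i)·(f′(r_i))^{-1} mod 13^{i+2}, f′(x) = 2x + 1. Iterate:
  r_0 = 10 (mod 13)
  r_1 = 49 (mod 169)
  r_2 = 894 (mod 2197)
  r_3 = 894 (mod 28561)
Final: r = 894 satisfies f(r) ≡ 0 mod 13^4.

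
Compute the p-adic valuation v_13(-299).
v_13(-299) = 1

v_13(n) is the largest exponent k such that 13^k divides n. Factor out: -299 = -13^1 · 23. (Sign doesn't affect v_p.) So v_13(-299) = 1.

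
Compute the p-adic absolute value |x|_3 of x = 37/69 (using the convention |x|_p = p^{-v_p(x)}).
|37/69|_3 = 3

Step 1 — compute v_3(x) by factoring powers of 3 out of the numerator and denominator: v_3(37/69) = -1. Step 2 — apply |x|_p = p^{-v_p(x)} = 3^{1} = 3.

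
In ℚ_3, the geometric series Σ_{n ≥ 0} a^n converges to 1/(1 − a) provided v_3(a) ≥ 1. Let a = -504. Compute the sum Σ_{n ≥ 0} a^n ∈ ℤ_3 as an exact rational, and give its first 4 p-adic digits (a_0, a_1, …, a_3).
Σ a^n = 1/(1 − a) = 1/505;  first 4 digits = (1, 0, 1, 2)

v_3(a) = 2 ≥ 1, so the series converges in ℤ_3 to 1/(1 − a) = 1/(1 − (-504)) = 1/505. Expand this rational in ℤ_3: compute digits iteratively via d_i = x_i mod 3, x_{i+1} = (x_i − d_i)/3. The first 4 digits are (1, 0, 1, 2).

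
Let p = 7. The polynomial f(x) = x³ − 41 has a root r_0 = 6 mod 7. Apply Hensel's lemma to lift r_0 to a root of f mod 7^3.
r_2 = 209 (mod 343)

Hensel: r_{i+1} = r_i − f(r_i)/f′(r_i) mod 7^{i+2}, where f′(x) = 3x². Iterate:
  r_0 = 6 (mod 7)
  r_1 = 13 (mod 49)
  r_2 = 209 (mod 343)
Final: r = 209 with f(r) ≡ 0 mod 7^3.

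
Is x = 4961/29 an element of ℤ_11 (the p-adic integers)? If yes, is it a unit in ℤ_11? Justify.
x ∈ ℤ_11 but not a unit; v_11(x) = 2 > 0

ℤ_11 = {x ∈ ℚ_11 : v_11(x) ≥ 0} and ℤ_11^× = {x ∈ ℤ_11 : v_11(x) = 0}. Here v_11(4961/29) = v_11(num) − v_11(den) = 2; compare against these criteria.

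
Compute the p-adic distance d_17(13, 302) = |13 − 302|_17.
d_17(13, 302) = 1/289

Step 1 — x − y = 13 − 302 = -289. Step 2 — v_17(-289) = 2 (factor: -289 = −(17^2 · 1); the sign does not affect v_p). Step 3 — |x − y|_17 = 17^{-2} = 1/289.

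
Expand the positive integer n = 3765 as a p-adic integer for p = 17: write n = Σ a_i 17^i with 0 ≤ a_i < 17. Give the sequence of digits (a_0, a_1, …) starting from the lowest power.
(a_0, a_1, …) = (8, 0, 13)

Repeated division by 17 gives the digits low-to-high: 3765 = 8 + 13·17^2. Digit sequence: (8, 0, 13).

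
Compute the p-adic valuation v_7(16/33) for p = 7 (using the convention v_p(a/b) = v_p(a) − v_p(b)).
v_7(16/33) = 0

Factor powers of 7 from the numerator and denominator of the reduced fraction: 16 = 7^0 · 16 and 33 = 7^0 · 33. Apply v_p(a/b) = v_p(a) − v_p(b): v_7(16/33) = 0 − 0 = 0.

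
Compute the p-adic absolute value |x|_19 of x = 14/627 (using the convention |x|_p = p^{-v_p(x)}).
|14/627|_19 = 19

Step 1 — compute v_19(x) by factoring powers of 19 out of the numerator and denominator: v_19(14/627) = -1. Step 2 — apply |x|_p = p^{-v_p(x)} = 19^{1} = 19.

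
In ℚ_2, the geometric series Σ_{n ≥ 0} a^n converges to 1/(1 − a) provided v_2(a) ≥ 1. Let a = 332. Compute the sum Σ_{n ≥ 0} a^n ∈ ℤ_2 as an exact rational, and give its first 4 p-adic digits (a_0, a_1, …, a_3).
Σ a^n = 1/(1 − a) = -1/331;  first 4 digits = (1, 0, 1, 1)

v_2(a) = 2 ≥ 1, so the series converges in ℤ_2 to 1/(1 − a) = 1/(1 − 332) = -1/331. Expand this rational in ℤ_2: compute digits iteratively via d_i = x_i mod 2, x_{i+1} = (x_i − d_i)/2. The first 4 digits are (1, 0, 1, 1).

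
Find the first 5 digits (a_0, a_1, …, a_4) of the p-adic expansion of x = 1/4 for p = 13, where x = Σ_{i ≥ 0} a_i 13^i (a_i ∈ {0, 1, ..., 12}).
(a_0, …, a_4) = (10, 9, 9, 9, 9)

v_13(1/4) = 0 (numerator and denominator both coprime to 13), so x ∈ ℤ_13^×. Compute digits iteratively via a_i = x_i mod 13, x_{i+1} = (x_i − a_i)/13, with x_0 = x:
  x_0 = 1/4;  a_0 = 10;  x_1 = (x_0 − 10)/13 = -3/4
  x_1 = -3/4;  a_1 = 9;  x_2 = (x_1 − 9)/13 = -3/4
  x_2 = -3/4;  a_2 = 9;  x_3 = (x_2 − 9)/13 = -3/4
  x_3 = -3/4;  a_3 = 9;  x_4 = (x_3 − 9)/13 = -3/4
  x_4 = -3/4;  a_4 = 9;  x_5 = (x_4 − 9)/13 = -3/4
Digits: (10, 9, 9, 9, 9).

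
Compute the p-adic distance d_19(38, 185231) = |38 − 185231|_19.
d_19(38, 185231) = 1/6859

Step 1 — x − y = 38 − 185231 = -185193. Step 2 — v_19(-185193) = 3 (factor: -185193 = −(19^3 · 27); the sign does not affect v_p). Step 3 — |x − y|_19 = 19^{-3} = 1/6859.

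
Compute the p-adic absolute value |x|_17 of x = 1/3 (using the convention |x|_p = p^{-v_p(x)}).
|1/3|_17 = 1

Step 1 — compute v_17(x) by factoring powers of 17 out of the numerator and denominator: v_17(1/3) = 0. Step 2 — apply |x|_p = p^{-v_p(x)} = 17^{0} = 1.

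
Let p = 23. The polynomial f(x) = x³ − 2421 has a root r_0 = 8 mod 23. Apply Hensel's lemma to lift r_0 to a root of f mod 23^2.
r_1 = 445 (mod 529)

Hensel: r_{i+1} = r_i − f(r_i)/f′(r_i) mod 23^{i+2}, where f′(x) = 3x². Iterate:
  r_0 = 8 (mod 23)
  r_1 = 445 (mod 529)
Final: r = 445 with f(r) ≡ 0 mod 23^2.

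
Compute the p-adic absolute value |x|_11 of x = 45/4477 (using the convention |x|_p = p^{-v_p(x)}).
|45/4477|_11 = 121

Step 1 — compute v_11(x) by factoring powers of 11 out of the numerator and denominator: v_11(45/4477) = -2. Step 2 — apply |x|_p = p^{-v_p(x)} = 11^{2} = 121.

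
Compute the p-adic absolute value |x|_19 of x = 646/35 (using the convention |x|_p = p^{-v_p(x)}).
|646/35|_19 = 1/19

Step 1 — compute v_19(x) by factoring powers of 19 out of the numerator and denominator: v_19(646/35) = 1. Step 2 — apply |x|_p = p^{-v_p(x)} = 19^{-1} = 1/19.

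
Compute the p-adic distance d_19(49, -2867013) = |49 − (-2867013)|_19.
d_19(49, -2867013) = 1/130321

Step 1 — x − y = 49 − (-2867013) = 2867062. Step 2 — v_19(2867062) = 4 (factor: 2867062 = (19^4 · 22); the sign does not affect v_p). Step 3 — |x − y|_19 = 19^{-4} = 1/130321.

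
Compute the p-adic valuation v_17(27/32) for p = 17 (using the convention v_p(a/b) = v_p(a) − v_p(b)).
v_17(27/32) = 0

Factor powers of 17 from the numerator and denominator of the reduced fraction: 27 = 17^0 · 27 and 32 = 17^0 · 32. Apply v_p(a/b) = v_p(a) − v_p(b): v_17(27/32) = 0 − 0 = 0.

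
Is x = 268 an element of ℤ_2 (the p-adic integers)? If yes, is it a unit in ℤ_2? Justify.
x ∈ ℤ_2 but not a unit; v_2(x) = 2 > 0

ℤ_2 = {x ∈ ℚ_2 : v_2(x) ≥ 0} and ℤ_2^× = {x ∈ ℤ_2 : v_2(x) = 0}. Here v_2(268) = v_2(num) − v_2(den) = 2; compare against these criteria.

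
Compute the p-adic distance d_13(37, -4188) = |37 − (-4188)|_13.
d_13(37, -4188) = 1/169

Step 1 — x − y = 37 − (-4188) = 4225. Step 2 — v_13(4225) = 2 (factor: 4225 = (13^2 · 25); the sign does not affect v_p). Step 3 — |x − y|_13 = 13^{-2} = 1/169.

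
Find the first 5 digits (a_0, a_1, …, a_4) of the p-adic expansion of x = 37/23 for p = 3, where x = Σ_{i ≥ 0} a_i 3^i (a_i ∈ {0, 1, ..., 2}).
(a_0, …, a_4) = (2, 0, 1, 2, 0)

v_3(37/23) = 0 (numerator and denominator both coprime to 3), so x ∈ ℤ_3^×. Compute digits iteratively via a_i = x_i mod 3, x_{i+1} = (x_i − a_i)/3, with x_0 = x:
  x_0 = 37/23;  a_0 = 2;  x_1 = (x_0 − 2)/3 = -3/23
  x_1 = -3/23;  a_1 = 0;  x_2 = (x_1 − 0)/3 = -1/23
  x_2 = -1/23;  a_2 = 1;  x_3 = (x_2 − 1)/3 = -8/23
  x_3 = -8/23;  a_3 = 2;  x_4 = (x_3 − 2)/3 = -18/23
  x_4 = -18/23;  a_4 = 0;  x_5 = (x_4 − 0)/3 = -6/23
Digits: (2, 0, 1, 2, 0).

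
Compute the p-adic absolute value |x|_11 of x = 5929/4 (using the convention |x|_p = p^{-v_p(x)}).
|5929/4|_11 = 1/121

Step 1 — compute v_11(x) by factoring powers of 11 out of the numerator and denominator: v_11(5929/4) = 2. Step 2 — apply |x|_p = p^{-v_p(x)} = 11^{-2} = 1/121.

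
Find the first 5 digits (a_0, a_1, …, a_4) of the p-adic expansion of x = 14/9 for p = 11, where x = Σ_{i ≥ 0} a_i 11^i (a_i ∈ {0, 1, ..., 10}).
(a_0, …, a_4) = (4, 1, 6, 8, 9)

v_11(14/9) = 0 (numerator and denominator both coprime to 11), so x ∈ ℤ_11^×. Compute digits iteratively via a_i = x_i mod 11, x_{i+1} = (x_i − a_i)/11, with x_0 = x:
  x_0 = 14/9;  a_0 = 4;  x_1 = (x_0 − 4)/11 = -2/9
  x_1 = -2/9;  a_1 = 1;  x_2 = (x_1 − 1)/11 = -1/9
  x_2 = -1/9;  a_2 = 6;  x_3 = (x_2 − 6)/11 = -5/9
  x_3 = -5/9;  a_3 = 8;  x_4 = (x_3 − 8)/11 = -7/9
  x_4 = -7/9;  a_4 = 9;  x_5 = (x_4 − 9)/11 = -8/9
Digits: (4, 1, 6, 8, 9).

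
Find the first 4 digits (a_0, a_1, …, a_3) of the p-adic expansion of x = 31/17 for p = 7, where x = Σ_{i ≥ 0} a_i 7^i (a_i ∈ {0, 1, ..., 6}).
(a_0, …, a_3) = (1, 3, 0, 2)

v_7(31/17) = 0 (numerator and denominator both coprime to 7), so x ∈ ℤ_7^×. Compute digits iteratively via a_i = x_i mod 7, x_{i+1} = (x_i − a_i)/7, with x_0 = x:
  x_0 = 31/17;  a_0 = 1;  x_1 = (x_0 − 1)/7 = 2/17
  x_1 = 2/17;  a_1 = 3;  x_2 = (x_1 − 3)/7 = -7/17
  x_2 = -7/17;  a_2 = 0;  x_3 = (x_2 − 0)/7 = -1/17
  x_3 = -1/17;  a_3 = 2;  x_4 = (x_3 − 2)/7 = -5/17
Digits: (1, 3, 0, 2).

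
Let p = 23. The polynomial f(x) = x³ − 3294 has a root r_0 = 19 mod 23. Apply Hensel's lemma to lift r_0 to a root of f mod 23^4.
r_3 = 257182 (mod 279841)

Hensel: r_{i+1} = r_i − f(r_i)/f′(r_i) mod 23^{i+2}, where f′(x) = 3x². Iterate:
  r_0 = 19 (mod 23)
  r_1 = 88 (mod 529)
  r_2 = 1675 (mod 12167)
  r_3 = 257182 (mod 279841)
Final: r = 257182 with f(r) ≡ 0 mod 23^4.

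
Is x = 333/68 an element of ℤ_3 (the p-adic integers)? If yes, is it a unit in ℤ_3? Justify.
x ∈ ℤ_3 but not a unit; v_3(x) = 2 > 0

ℤ_3 = {x ∈ ℚ_3 : v_3(x) ≥ 0} and ℤ_3^× = {x ∈ ℤ_3 : v_3(x) = 0}. Here v_3(333/68) = v_3(num) − v_3(den) = 2; compare against these criteria.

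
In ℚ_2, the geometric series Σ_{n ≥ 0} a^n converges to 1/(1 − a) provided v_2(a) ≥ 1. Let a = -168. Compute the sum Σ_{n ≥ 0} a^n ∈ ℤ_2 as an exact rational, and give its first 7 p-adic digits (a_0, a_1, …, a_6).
Σ a^n = 1/(1 − a) = 1/169;  first 7 digits = (1, 0, 0, 1, 1, 0, 0)

v_2(a) = 3 ≥ 1, so the series converges in ℤ_2 to 1/(1 − a) = 1/(1 − (-168)) = 1/169. Expand this rational in ℤ_2: compute digits iteratively via d_i = x_i mod 2, x_{i+1} = (x_i − d_i)/2. The first 7 digits are (1, 0, 0, 1, 1, 0, 0).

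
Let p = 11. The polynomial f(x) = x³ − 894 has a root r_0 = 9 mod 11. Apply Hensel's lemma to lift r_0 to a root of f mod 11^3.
r_2 = 1142 (mod 1331)

Hensel: r_{i+1} = r_i − f(r_i)/f′(r_i) mod 11^{i+2}, where f′(x) = 3x². Iterate:
  r_0 = 9 (mod 11)
  r_1 = 53 (mod 121)
  r_2 = 1142 (mod 1331)
Final: r = 1142 with f(r) ≡ 0 mod 11^3.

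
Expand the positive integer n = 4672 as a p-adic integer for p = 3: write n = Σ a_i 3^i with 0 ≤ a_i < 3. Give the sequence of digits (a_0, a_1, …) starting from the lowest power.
(a_0, a_1, …) = (1, 0, 0, 2, 0, 1, 0, 2)

Repeated division by 3 gives the digits low-to-high: 4672 = 1 + 2·3^3 + 1·3^5 + 2·3^7. Digit sequence: (1, 0, 0, 2, 0, 1, 0, 2).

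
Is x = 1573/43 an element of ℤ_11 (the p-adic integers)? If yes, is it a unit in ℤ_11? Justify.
x ∈ ℤ_11 but not a unit; v_11(x) = 2 > 0

ℤ_11 = {x ∈ ℚ_11 : v_11(x) ≥ 0} and ℤ_11^× = {x ∈ ℤ_11 : v_11(x) = 0}. Here v_11(1573/43) = v_11(num) − v_11(den) = 2; compare against these criteria.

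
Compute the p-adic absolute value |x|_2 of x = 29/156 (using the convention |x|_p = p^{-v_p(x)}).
|29/156|_2 = 4

Step 1 — compute v_2(x) by factoring powers of 2 out of the numerator and denominator: v_2(29/156) = -2. Step 2 — apply |x|_p = p^{-v_p(x)} = 2^{2} = 4.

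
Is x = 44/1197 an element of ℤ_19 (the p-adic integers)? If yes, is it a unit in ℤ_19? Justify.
x ∉ ℤ_19 (v_19(x) = -1 < 0)

ℤ_19 = {x ∈ ℚ_19 : v_19(x) ≥ 0} and ℤ_19^× = {x ∈ ℤ_19 : v_19(x) = 0}. Here v_19(44/1197) = v_19(num) − v_19(den) = -1; compare against these criteria.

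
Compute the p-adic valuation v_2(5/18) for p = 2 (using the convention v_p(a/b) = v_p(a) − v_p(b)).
v_2(5/18) = -1

Factor powers of 2 from the numerator and denominator of the reduced fraction: 5 = 2^0 · 5 and 18 = 2^1 · 9. Apply v_p(a/b) = v_p(a) − v_p(b): v_2(5/18) = 0 − 1 = -1.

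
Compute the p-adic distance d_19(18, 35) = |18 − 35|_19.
d_19(18, 35) = 1

Step 1 — x − y = 18 − 35 = -17. Step 2 — v_19(-17) = 0 (factor: -17 = −(19^0 · 17); the sign does not affect v_p). Step 3 — |x − y|_19 = 19^{0} = 1.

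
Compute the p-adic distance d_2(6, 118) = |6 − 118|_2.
d_2(6, 118) = 1/16

Step 1 — x − y = 6 − 118 = -112. Step 2 — v_2(-112) = 4 (factor: -112 = −(2^4 · 7); the sign does not affect v_p). Step 3 — |x − y|_2 = 2^{-4} = 1/16.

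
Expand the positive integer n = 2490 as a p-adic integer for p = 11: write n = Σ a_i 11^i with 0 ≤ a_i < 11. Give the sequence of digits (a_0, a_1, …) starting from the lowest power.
(a_0, a_1, …) = (4, 6, 9, 1)

Repeated division by 11 gives the digits low-to-high: 2490 = 4 + 6·11^1 + 9·11^2 + 1·11^3. Digit sequence: (4, 6, 9, 1).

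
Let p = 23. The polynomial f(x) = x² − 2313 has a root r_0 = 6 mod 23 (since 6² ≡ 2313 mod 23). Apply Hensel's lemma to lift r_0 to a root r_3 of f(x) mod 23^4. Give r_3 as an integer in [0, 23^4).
r_3 = 166963 (mod 279841)

Hensel's recurrence: r_{i+1} = r_i − f(r_i)·(f′(r_i))^{-1} mod 23^{i+2}, with f′(x) = 2x. Iterate:
  r_0 = 6 (mod 23)
  r_1 = 328 (mod 529)
  r_2 = 8792 (mod 12167)
  r_3 = 166963 (mod 279841)
Final: r_3 = 166963, and one checks f(r_3) ≡ 0 mod 23^4.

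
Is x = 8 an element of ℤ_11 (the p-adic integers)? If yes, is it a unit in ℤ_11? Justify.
x ∈ ℤ_11^× (unit); v_11(x) = 0

ℤ_11 = {x ∈ ℚ_11 : v_11(x) ≥ 0} and ℤ_11^× = {x ∈ ℤ_11 : v_11(x) = 0}. Here v_11(8) = v_11(num) − v_11(den) = 0; compare against these criteria.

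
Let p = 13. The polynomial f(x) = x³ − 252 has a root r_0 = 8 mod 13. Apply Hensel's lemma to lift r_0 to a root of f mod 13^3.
r_2 = 151 (mod 2197)

Hensel: r_{i+1} = r_i − f(r_i)/f′(r_i) mod 13^{i+2}, where f′(x) = 3x². Iterate:
  r_0 = 8 (mod 13)
  r_1 = 151 (mod 169)
  r_2 = 151 (mod 2197)
Final: r = 151 with f(r) ≡ 0 mod 13^3.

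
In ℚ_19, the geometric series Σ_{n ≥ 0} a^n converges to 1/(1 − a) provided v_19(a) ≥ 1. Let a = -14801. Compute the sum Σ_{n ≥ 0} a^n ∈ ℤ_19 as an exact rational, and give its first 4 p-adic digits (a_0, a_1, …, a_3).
Σ a^n = 1/(1 − a) = 1/14802;  first 4 digits = (1, 0, 16, 16)

v_19(a) = 2 ≥ 1, so the series converges in ℤ_19 to 1/(1 − a) = 1/(1 − (-14801)) = 1/14802. Expand this rational in ℤ_19: compute digits iteratively via d_i = x_i mod 19, x_{i+1} = (x_i − d_i)/19. The first 4 digits are (1, 0, 16, 16).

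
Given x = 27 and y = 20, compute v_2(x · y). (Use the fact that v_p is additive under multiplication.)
v_2(540) = 2

v_p(x) = 0 (factor: 27 = 2^0 · 27); v_p(y) = 2 (factor: 20 = 2^2 · 5). Additivity: v_p(xy) = v_p(x) + v_p(y) = 0 + 2 = 2. (Direct check: xy = 540 = 2^2 · (135).)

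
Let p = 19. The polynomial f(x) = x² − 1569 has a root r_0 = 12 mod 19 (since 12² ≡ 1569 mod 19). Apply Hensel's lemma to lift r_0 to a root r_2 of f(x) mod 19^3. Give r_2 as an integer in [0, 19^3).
r_2 = 3546 (mod 6859)

Hensel's recurrence: r_{i+1} = r_i − f(r_i)·(f′(r_i))^{-1} mod 19^{i+2}, with f′(x) = 2x. Iterate:
  r_0 = 12 (mod 19)
  r_1 = 297 (mod 361)
  r_2 = 3546 (mod 6859)
Final: r_2 = 3546, and one checks f(r_2) ≡ 0 mod 19^3.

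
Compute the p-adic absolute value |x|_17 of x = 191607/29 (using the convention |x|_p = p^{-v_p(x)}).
|191607/29|_17 = 1/4913

Step 1 — compute v_17(x) by factoring powers of 17 out of the numerator and denominator: v_17(191607/29) = 3. Step 2 — apply |x|_p = p^{-v_p(x)} = 17^{-3} = 1/4913.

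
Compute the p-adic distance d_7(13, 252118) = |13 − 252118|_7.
d_7(13, 252118) = 1/16807

Step 1 — x − y = 13 − 252118 = -252105. Step 2 — v_7(-252105) = 5 (factor: -252105 = −(7^5 · 15); the sign does not affect v_p). Step 3 — |x − y|_7 = 7^{-5} = 1/16807.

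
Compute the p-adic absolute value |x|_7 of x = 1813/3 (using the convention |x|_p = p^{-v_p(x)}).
|1813/3|_7 = 1/49

Step 1 — compute v_7(x) by factoring powers of 7 out of the numerator and denominator: v_7(1813/3) = 2. Step 2 — apply |x|_p = p^{-v_p(x)} = 7^{-2} = 1/49.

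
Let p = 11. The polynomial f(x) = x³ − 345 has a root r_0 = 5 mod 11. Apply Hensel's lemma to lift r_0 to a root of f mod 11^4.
r_3 = 6550 (mod 14641)

Hensel: r_{i+1} = r_i − f(r_i)/f′(r_i) mod 11^{i+2}, where f′(x) = 3x². Iterate:
  r_0 = 5 (mod 11)
  r_1 = 16 (mod 121)
  r_2 = 1226 (mod 1331)
  r_3 = 6550 (mod 14641)
Final: r = 6550 with f(r) ≡ 0 mod 11^4.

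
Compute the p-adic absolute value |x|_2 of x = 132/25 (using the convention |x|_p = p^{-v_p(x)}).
|132/25|_2 = 1/4

Step 1 — compute v_2(x) by factoring powers of 2 out of the numerator and denominator: v_2(132/25) = 2. Step 2 — apply |x|_p = p^{-v_p(x)} = 2^{-2} = 1/4.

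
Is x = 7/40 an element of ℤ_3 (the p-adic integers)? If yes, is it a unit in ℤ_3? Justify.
x ∈ ℤ_3^× (unit); v_3(x) = 0

ℤ_3 = {x ∈ ℚ_3 : v_3(x) ≥ 0} and ℤ_3^× = {x ∈ ℤ_3 : v_3(x) = 0}. Here v_3(7/40) = v_3(num) − v_3(den) = 0; compare against these criteria.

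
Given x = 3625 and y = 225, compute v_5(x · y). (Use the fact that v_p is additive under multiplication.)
v_5(815625) = 5

v_p(x) = 3 (factor: 3625 = 5^3 · 29); v_p(y) = 2 (factor: 225 = 5^2 · 9). Additivity: v_p(xy) = v_p(x) + v_p(y) = 3 + 2 = 5. (Direct check: xy = 815625 = 5^5 · (261).)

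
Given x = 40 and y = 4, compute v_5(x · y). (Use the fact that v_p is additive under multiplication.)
v_5(160) = 1

v_p(x) = 1 (factor: 40 = 5^1 · 8); v_p(y) = 0 (factor: 4 = 5^0 · 4). Additivity: v_p(xy) = v_p(x) + v_p(y) = 1 + 0 = 1. (Direct check: xy = 160 = 5^1 · (32).)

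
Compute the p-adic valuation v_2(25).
v_2(25) = 0

v_2(n) is the largest exponent k such that 2^k divides n. Factor out: 25 = 2^0 · 25. (Sign doesn't affect v_p.) So v_2(25) = 0.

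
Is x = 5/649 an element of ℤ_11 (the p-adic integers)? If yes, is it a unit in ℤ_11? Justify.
x ∉ ℤ_11 (v_11(x) = -1 < 0)

ℤ_11 = {x ∈ ℚ_11 : v_11(x) ≥ 0} and ℤ_11^× = {x ∈ ℤ_11 : v_11(x) = 0}. Here v_11(5/649) = v_11(num) − v_11(den) = -1; compare against these criteria.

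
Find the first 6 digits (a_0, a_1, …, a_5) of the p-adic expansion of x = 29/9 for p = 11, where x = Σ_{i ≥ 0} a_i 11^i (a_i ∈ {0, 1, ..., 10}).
(a_0, …, a_5) = (2, 5, 2, 1, 6, 8)

v_11(29/9) = 0 (numerator and denominator both coprime to 11), so x ∈ ℤ_11^×. Compute digits iteratively via a_i = x_i mod 11, x_{i+1} = (x_i − a_i)/11, with x_0 = x:
  x_0 = 29/9;  a_0 = 2;  x_1 = (x_0 − 2)/11 = 1/9
  x_1 = 1/9;  a_1 = 5;  x_2 = (x_1 − 5)/11 = -4/9
  x_2 = -4/9;  a_2 = 2;  x_3 = (x_2 − 2)/11 = -2/9
  x_3 = -2/9;  a_3 = 1;  x_4 = (x_3 − 1)/11 = -1/9
  x_4 = -1/9;  a_4 = 6;  x_5 = (x_4 − 6)/11 = -5/9
  x_5 = -5/9;  a_5 = 8;  x_6 = (x_5 − 8)/11 = -7/9
Digits: (2, 5, 2, 1, 6, 8).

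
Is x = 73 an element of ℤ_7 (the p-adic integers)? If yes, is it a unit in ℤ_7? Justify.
x ∈ ℤ_7^× (unit); v_7(x) = 0

ℤ_7 = {x ∈ ℚ_7 : v_7(x) ≥ 0} and ℤ_7^× = {x ∈ ℤ_7 : v_7(x) = 0}. Here v_7(73) = v_7(num) − v_7(den) = 0; compare against these criteria.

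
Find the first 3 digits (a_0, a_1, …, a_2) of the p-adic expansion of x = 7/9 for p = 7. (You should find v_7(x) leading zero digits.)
(a_0, …, a_2) = (0, 4, 1)

v_7(7/9) = 1, so a_0 = ... = a_0 = 0. Factor out: x = 7^1 · u with u = 1/9 a unit in ℤ_7. Expand u iteratively via a_{v+i} = u_i mod 7, u_{i+1} = (u_i − a_{v+i})/7:
  u_0 = 1/9;  a_1 = 4;  u_1 = (u_0 − 4)/7 = -5/9
  u_1 = -5/9;  a_2 = 1;  u_2 = (u_1 − 1)/7 = -2/9
Digits: (0, 4, 1).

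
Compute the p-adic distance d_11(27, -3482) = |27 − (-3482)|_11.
d_11(27, -3482) = 1/121

Step 1 — x − y = 27 − (-3482) = 3509. Step 2 — v_11(3509) = 2 (factor: 3509 = (11^2 · 29); the sign does not affect v_p). Step 3 — |x − y|_11 = 11^{-2} = 1/121.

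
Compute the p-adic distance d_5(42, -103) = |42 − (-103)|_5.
d_5(42, -103) = 1/5

Step 1 — x − y = 42 − (-103) = 145. Step 2 — v_5(145) = 1 (factor: 145 = (5^1 · 29); the sign does not affect v_p). Step 3 — |x − y|_5 = 5^{-1} = 1/5.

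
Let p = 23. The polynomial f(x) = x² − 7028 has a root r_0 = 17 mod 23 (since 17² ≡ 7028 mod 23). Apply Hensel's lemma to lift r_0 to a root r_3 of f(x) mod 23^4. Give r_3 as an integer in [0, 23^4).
r_3 = 97100 (mod 279841)

Hensel's recurrence: r_{i+1} = r_i − f(r_i)·(f′(r_i))^{-1} mod 23^{i+2}, with f′(x) = 2x. Iterate:
  r_0 = 17 (mod 23)
  r_1 = 293 (mod 529)
  r_2 = 11931 (mod 12167)
  r_3 = 97100 (mod 279841)
Final: r_3 = 97100, and one checks f(r_3) ≡ 0 mod 23^4.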